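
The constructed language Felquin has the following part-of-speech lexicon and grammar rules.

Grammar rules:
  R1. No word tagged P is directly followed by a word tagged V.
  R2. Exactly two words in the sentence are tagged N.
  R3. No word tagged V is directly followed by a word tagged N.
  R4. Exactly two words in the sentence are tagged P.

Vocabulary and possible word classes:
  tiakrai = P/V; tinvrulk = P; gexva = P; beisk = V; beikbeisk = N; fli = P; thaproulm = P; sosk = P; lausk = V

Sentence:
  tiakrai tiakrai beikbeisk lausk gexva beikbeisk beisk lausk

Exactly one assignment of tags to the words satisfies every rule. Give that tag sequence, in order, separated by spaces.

Candidates per position — 1:tiakrai {P,V}; 2:tiakrai {P,V}; 3:beikbeisk {N}; 4:lausk {V}; 5:gexva {P}; 6:beikbeisk {N}; 7:beisk {V}; 8:lausk {V}.
Word 2 cannot be V — rule 3 would then fail for every completion. It is P.
Word 1 cannot be P — rule 4 would then fail for every completion. It is V.
The unique satisfying tagging is: V P N V P N V V.
Verifying each rule — rule 1 ok; rule 2 ok; rule 3 ok; rule 4 ok.

V P N V P N V V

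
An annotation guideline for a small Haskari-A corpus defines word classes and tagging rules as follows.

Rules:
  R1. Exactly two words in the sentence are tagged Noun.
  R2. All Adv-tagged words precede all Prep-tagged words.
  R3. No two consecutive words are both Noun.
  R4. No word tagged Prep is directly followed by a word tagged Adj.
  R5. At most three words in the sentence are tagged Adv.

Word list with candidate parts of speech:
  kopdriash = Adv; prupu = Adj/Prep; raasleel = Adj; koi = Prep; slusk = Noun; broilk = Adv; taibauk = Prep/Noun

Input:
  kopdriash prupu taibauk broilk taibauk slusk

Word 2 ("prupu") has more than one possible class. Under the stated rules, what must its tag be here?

Adj

Candidates per position — 1:kopdriash {Adv}; 2:prupu {Adj,Prep}; 3:taibauk {Prep,Noun}; 4:broilk {Adv}; 5:taibauk {Prep,Noun}; 6:slusk {Noun}.
If word 2 were Prep, no tagging could satisfy rule 2; so word 2 is Adj.
If word 3 were Prep, no tagging could satisfy rule 2; so word 3 is Noun.
If word 5 were Noun, no tagging could satisfy rule 1; so word 5 is Prep.
The only consistent sequence is: Adv Adj Noun Adv Prep Noun.
Check: rule 1 satisfied; rule 2 satisfied; rule 3 satisfied; rule 4 satisfied; rule 5 satisfied.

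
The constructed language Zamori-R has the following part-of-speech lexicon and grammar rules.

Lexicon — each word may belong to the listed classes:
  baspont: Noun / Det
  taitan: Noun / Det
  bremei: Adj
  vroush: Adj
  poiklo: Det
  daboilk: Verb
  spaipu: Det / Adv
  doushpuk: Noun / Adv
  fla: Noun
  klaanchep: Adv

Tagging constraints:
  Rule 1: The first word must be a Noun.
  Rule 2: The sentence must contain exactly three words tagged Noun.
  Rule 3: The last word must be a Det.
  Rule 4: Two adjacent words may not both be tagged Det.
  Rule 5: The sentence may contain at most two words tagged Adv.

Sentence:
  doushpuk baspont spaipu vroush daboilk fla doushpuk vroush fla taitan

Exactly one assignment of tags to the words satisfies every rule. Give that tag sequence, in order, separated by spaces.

Candidates per position — 1:doushpuk {Noun,Adv}; 2:baspont {Noun,Det}; 3:spaipu {Det,Adv}; 4:vroush {Adj}; 5:daboilk {Verb}; 6:fla {Noun}; 7:doushpuk {Noun,Adv}; 8:vroush {Adj}; 9:fla {Noun}; 10:taitan {Noun,Det}.
Word 1 cannot be Adv — rule 1 would then fail for every completion. It is Noun.
Word 2 cannot be Noun — rule 2 would then fail for every completion. It is Det.
Word 3 cannot be Det — rule 4 would then fail for every completion. It is Adv.
Word 7 cannot be Noun — rule 2 would then fail for every completion. It is Adv.
Word 10 cannot be Noun — rule 2 would then fail for every completion. It is Det.
The only consistent sequence is: Noun Det Adv Adj Verb Noun Adv Adj Noun Det.
Check: rule 1 ok; rule 2 ok; rule 3 ok; rule 4 ok; rule 5 ok.

Noun Det Adv Adj Verb Noun Adv Adj Noun Det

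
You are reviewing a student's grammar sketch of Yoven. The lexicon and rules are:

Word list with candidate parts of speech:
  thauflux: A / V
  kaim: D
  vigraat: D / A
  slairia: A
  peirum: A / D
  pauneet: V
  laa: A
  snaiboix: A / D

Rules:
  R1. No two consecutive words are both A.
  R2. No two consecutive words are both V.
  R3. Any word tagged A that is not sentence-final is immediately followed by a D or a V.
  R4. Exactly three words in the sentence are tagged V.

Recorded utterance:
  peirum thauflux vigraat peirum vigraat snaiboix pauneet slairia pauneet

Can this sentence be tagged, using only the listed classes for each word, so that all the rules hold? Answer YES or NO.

YES

Candidates per position — 1:peirum {A,D}; 2:thauflux {A,V}; 3:vigraat {D,A}; 4:peirum {A,D}; 5:vigraat {D,A}; 6:snaiboix {A,D}; 7:pauneet {V}; 8:slairia {A}; 9:pauneet {V}.
One satisfying assignment: A V D A D A V A V.
Rule-by-rule: rule 1 holds; rule 2 holds; rule 3 holds; rule 4 holds.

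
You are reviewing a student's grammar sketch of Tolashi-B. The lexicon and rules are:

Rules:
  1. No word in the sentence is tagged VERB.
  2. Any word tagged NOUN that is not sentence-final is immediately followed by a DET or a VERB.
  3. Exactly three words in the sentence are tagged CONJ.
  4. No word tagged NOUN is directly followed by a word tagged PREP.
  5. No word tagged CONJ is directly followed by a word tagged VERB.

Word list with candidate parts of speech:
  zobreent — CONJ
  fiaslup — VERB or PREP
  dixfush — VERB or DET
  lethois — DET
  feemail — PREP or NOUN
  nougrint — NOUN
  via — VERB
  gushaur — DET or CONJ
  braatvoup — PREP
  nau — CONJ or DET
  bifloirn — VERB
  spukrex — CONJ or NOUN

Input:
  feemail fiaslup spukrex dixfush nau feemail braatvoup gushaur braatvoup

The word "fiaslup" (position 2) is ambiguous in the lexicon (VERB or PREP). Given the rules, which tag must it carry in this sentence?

PREP

Candidates per position — 1:feemail {PREP,NOUN}; 2:fiaslup {VERB,PREP}; 3:spukrex {CONJ,NOUN}; 4:dixfush {VERB,DET}; 5:nau {CONJ,DET}; 6:feemail {PREP,NOUN}; 7:braatvoup {PREP}; 8:gushaur {DET,CONJ}; 9:braatvoup {PREP}.
If word 2 were VERB, no tagging could satisfy rule 1; so word 2 is PREP.
If word 3 were NOUN, no tagging could satisfy rule 3; so word 3 is CONJ.
If word 4 were VERB, no tagging could satisfy rule 1; so word 4 is DET.
If word 5 were DET, no tagging could satisfy rule 3; so word 5 is CONJ.
If word 6 were NOUN, no tagging could satisfy rule 2; so word 6 is PREP.
If word 8 were DET, no tagging could satisfy rule 3; so word 8 is CONJ.
If word 1 were NOUN, no tagging could satisfy rule 2; so word 1 is PREP.
The unique satisfying tagging is: PREP PREP CONJ DET CONJ PREP PREP CONJ PREP.
Verifying each rule — rule 1 satisfied; rule 2 satisfied; rule 3 satisfied; rule 4 satisfied; rule 5 satisfied.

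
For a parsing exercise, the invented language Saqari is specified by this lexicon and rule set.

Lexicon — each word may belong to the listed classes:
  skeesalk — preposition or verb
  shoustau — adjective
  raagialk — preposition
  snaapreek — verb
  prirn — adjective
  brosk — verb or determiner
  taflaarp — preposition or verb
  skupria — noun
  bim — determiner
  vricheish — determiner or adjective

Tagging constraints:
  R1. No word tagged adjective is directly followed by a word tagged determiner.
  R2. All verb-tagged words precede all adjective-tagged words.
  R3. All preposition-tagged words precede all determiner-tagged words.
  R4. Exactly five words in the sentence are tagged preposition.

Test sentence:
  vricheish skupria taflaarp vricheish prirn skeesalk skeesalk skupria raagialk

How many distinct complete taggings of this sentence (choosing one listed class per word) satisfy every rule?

Candidates per position — 1:vricheish {determiner,adjective}; 2:skupria {noun}; 3:taflaarp {preposition,verb}; 4:vricheish {determiner,adjective}; 5:prirn {adjective}; 6:skeesalk {preposition,verb}; 7:skeesalk {preposition,verb}; 8:skupria {noun}; 9:raagialk {preposition}.
There are 32 candidate sequences in total.
Rule 4 cannot be satisfied by any choice of tags from the lexicon.
So there is no consistent tagging.
Count = 0.

0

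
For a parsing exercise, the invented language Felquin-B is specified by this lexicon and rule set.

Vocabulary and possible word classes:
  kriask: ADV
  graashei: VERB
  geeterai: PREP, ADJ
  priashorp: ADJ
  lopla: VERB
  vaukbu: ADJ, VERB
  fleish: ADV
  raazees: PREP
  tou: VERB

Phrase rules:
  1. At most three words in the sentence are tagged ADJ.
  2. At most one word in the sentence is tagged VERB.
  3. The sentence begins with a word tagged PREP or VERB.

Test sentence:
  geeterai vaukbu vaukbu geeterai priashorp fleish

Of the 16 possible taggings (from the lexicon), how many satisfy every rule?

5

Candidates per position — 1:geeterai {PREP,ADJ}; 2:vaukbu {ADJ,VERB}; 3:vaukbu {ADJ,VERB}; 4:geeterai {PREP,ADJ}; 5:priashorp {ADJ}; 6:fleish {ADV}.
There are 16 candidate sequences in total.
The sequences that satisfy every rule: PREP ADJ ADJ PREP ADJ ADV; PREP ADJ VERB PREP ADJ ADV; PREP ADJ VERB ADJ ADJ ADV; PREP VERB ADJ PREP ADJ ADV; PREP VERB ADJ ADJ ADJ ADV.
Count = 5.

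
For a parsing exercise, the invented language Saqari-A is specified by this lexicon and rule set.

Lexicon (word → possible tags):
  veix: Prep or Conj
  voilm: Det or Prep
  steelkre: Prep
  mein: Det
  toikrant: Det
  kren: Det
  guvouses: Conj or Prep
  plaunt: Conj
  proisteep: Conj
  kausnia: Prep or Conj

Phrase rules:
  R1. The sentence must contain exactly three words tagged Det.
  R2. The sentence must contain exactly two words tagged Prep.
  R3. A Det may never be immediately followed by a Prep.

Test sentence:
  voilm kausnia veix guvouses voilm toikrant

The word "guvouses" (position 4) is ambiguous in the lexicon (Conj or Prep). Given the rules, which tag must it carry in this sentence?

Prep

Candidates per position — 1:voilm {Det,Prep}; 2:kausnia {Prep,Conj}; 3:veix {Prep,Conj}; 4:guvouses {Conj,Prep}; 5:voilm {Det,Prep}; 6:toikrant {Det}.
Position 1: Prep is ruled out by rule 1; that leaves Det.
Position 2: Prep is ruled out by rule 3; that leaves Conj.
Position 5: Prep is ruled out by rule 1; that leaves Det.
Position 3: Conj is ruled out by rule 2; that leaves Prep.
Position 4: Conj is ruled out by rule 2; that leaves Prep.
The unique satisfying tagging is: Det Conj Prep Prep Det Det.
Checking: rule 1 holds; rule 2 holds; rule 3 holds.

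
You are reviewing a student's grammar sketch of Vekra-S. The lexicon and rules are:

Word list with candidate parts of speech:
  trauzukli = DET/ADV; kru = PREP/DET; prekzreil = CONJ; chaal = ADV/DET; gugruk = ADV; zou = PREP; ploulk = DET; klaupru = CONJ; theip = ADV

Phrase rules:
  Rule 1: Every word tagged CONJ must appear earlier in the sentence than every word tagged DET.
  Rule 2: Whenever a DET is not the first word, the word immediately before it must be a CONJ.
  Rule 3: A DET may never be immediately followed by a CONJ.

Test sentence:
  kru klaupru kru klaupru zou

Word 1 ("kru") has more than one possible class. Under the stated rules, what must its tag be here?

Candidates per position — 1:kru {PREP,DET}; 2:klaupru {CONJ}; 3:kru {PREP,DET}; 4:klaupru {CONJ}; 5:zou {PREP}.
Word 1 cannot be DET — rule 1 would then fail for every completion. It is PREP.
Word 3 cannot be DET — rule 1 would then fail for every completion. It is PREP.
So the tagging must be: PREP CONJ PREP CONJ PREP.
Verifying each rule — rule 1 satisfied; rule 2 satisfied; rule 3 satisfied.

PREP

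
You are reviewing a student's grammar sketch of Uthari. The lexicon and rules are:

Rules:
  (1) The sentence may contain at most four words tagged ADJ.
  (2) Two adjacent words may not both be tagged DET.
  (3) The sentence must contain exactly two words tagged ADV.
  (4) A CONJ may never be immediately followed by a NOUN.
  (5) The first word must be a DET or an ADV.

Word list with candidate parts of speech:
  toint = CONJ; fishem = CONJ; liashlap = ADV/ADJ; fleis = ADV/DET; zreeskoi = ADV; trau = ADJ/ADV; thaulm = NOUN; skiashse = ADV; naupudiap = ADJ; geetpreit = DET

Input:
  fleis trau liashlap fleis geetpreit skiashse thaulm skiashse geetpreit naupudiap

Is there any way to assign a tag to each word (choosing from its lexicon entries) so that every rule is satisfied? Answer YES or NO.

NO

Candidates per position — 1:fleis {ADV,DET}; 2:trau {ADJ,ADV}; 3:liashlap {ADV,ADJ}; 4:fleis {ADV,DET}; 5:geetpreit {DET}; 6:skiashse {ADV}; 7:thaulm {NOUN}; 8:skiashse {ADV}; 9:geetpreit {DET}; 10:naupudiap {ADJ}.
Every candidate sequence violates at least one rule; no consistent tagging exists.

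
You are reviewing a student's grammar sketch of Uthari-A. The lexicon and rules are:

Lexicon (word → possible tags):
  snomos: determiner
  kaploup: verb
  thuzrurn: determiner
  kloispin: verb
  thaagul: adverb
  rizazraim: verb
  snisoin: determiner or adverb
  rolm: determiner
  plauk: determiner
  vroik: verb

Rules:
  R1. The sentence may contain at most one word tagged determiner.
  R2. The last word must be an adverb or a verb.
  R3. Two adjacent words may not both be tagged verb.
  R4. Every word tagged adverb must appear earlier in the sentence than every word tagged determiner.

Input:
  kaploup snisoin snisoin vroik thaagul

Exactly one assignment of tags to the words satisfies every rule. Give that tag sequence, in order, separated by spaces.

Candidates per position — 1:kaploup {verb}; 2:snisoin {determiner,adverb}; 3:snisoin {determiner,adverb}; 4:vroik {verb}; 5:thaagul {adverb}.
If word 2 were determiner, no tagging could satisfy rule 4; so word 2 is adverb.
If word 3 were determiner, no tagging could satisfy rule 4; so word 3 is adverb.
So the tagging must be: verb adverb adverb verb adverb.
Check: rule 1 satisfied; rule 2 satisfied; rule 3 satisfied; rule 4 satisfied.

verb adverb adverb verb adverb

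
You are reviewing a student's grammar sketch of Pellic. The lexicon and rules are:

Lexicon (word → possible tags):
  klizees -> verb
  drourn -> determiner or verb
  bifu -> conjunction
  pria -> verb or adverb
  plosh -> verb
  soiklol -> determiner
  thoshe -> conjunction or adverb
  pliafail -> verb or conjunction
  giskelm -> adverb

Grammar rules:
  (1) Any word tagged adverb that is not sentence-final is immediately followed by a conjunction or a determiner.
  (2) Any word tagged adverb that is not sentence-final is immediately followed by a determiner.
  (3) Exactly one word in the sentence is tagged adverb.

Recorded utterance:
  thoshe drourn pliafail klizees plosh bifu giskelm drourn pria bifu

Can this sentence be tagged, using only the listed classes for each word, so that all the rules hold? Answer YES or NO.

YES

Candidates per position — 1:thoshe {conjunction,adverb}; 2:drourn {determiner,verb}; 3:pliafail {verb,conjunction}; 4:klizees {verb}; 5:plosh {verb}; 6:bifu {conjunction}; 7:giskelm {adverb}; 8:drourn {determiner,verb}; 9:pria {verb,adverb}; 10:bifu {conjunction}.
One satisfying assignment: conjunction verb verb verb verb conjunction adverb determiner verb conjunction.
Rule-by-rule: rule 1 satisfied; rule 2 satisfied; rule 3 satisfied.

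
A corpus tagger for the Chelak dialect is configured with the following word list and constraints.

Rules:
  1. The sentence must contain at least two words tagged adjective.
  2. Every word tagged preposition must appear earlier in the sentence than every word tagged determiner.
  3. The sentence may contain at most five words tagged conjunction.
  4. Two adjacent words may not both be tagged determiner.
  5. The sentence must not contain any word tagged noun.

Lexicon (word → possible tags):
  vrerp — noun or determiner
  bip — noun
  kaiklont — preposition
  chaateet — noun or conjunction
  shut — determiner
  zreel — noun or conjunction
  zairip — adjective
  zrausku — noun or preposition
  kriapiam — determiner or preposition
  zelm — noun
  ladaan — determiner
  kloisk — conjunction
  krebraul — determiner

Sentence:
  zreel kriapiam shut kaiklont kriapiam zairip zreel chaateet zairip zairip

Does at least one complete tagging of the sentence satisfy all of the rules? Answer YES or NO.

NO

Candidates per position — 1:zreel {noun,conjunction}; 2:kriapiam {determiner,preposition}; 3:shut {determiner}; 4:kaiklont {preposition}; 5:kriapiam {determiner,preposition}; 6:zairip {adjective}; 7:zreel {noun,conjunction}; 8:chaateet {noun,conjunction}; 9:zairip {adjective}; 10:zairip {adjective}.
Rule 2 cannot be satisfied by any choice of tags from the lexicon.
So there is no consistent tagging.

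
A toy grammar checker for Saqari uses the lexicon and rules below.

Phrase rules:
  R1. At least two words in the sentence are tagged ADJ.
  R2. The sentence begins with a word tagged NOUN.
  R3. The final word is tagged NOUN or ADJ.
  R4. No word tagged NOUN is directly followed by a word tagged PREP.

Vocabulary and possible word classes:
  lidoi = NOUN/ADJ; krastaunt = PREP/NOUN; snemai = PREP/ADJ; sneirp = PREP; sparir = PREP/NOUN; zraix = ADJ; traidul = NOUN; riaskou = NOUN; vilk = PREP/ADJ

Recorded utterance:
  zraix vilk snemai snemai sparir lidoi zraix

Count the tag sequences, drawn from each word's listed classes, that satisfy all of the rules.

Candidates per position — 1:zraix {ADJ}; 2:vilk {PREP,ADJ}; 3:snemai {PREP,ADJ}; 4:snemai {PREP,ADJ}; 5:sparir {PREP,NOUN}; 6:lidoi {NOUN,ADJ}; 7:zraix {ADJ}.
There are 32 candidate sequences in total.
Rule 2 cannot be satisfied by any choice of tags from the lexicon.
So there is no consistent tagging.
Count = 0.

0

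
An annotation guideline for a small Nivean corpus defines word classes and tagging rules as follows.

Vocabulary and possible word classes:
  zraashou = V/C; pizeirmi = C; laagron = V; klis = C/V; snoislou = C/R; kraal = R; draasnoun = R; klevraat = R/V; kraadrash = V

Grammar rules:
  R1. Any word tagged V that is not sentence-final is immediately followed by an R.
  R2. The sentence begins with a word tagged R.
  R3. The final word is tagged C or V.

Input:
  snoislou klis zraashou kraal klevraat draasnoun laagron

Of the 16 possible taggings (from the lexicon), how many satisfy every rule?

4

Candidates per position — 1:snoislou {C,R}; 2:klis {C,V}; 3:zraashou {V,C}; 4:kraal {R}; 5:klevraat {R,V}; 6:draasnoun {R}; 7:laagron {V}.
There are 16 candidate sequences in total.
The sequences that satisfy every rule: R C V R R R V; R C V R V R V; R C C R R R V; R C C R V R V.
Count = 4.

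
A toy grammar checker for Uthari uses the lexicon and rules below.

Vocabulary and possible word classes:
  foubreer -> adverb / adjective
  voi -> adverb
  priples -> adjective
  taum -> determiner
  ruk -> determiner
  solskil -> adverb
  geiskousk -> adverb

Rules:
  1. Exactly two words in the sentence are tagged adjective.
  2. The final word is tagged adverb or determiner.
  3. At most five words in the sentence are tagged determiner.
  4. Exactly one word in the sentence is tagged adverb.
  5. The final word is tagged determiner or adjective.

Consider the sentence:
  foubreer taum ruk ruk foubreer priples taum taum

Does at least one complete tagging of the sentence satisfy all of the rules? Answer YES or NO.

Candidates per position — 1:foubreer {adverb,adjective}; 2:taum {determiner}; 3:ruk {determiner}; 4:ruk {determiner}; 5:foubreer {adverb,adjective}; 6:priples {adjective}; 7:taum {determiner}; 8:taum {determiner}.
One satisfying assignment: adverb determiner determiner determiner adjective adjective determiner determiner.
Check: rule 1 ✓; rule 2 ✓; rule 3 ✓; rule 4 ✓; rule 5 ✓.

YES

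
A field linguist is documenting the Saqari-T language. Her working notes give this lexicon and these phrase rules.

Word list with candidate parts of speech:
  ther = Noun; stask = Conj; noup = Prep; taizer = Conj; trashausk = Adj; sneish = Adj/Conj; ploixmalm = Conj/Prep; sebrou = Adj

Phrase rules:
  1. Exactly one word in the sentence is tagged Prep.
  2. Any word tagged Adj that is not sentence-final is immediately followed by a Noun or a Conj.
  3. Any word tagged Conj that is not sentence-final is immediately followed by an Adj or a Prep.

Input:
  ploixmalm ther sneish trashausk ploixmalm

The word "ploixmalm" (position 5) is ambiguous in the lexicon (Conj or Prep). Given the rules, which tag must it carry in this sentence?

Candidates per position — 1:ploixmalm {Conj,Prep}; 2:ther {Noun}; 3:sneish {Adj,Conj}; 4:trashausk {Adj}; 5:ploixmalm {Conj,Prep}.
Position 1: Conj is ruled out by rule 3; that leaves Prep.
Position 3: Adj is ruled out by rule 2; that leaves Conj.
Position 5: Prep is ruled out by rule 1; that leaves Conj.
The unique satisfying tagging is: Prep Noun Conj Adj Conj.
Check: rule 1 holds; rule 2 holds; rule 3 holds.

Conj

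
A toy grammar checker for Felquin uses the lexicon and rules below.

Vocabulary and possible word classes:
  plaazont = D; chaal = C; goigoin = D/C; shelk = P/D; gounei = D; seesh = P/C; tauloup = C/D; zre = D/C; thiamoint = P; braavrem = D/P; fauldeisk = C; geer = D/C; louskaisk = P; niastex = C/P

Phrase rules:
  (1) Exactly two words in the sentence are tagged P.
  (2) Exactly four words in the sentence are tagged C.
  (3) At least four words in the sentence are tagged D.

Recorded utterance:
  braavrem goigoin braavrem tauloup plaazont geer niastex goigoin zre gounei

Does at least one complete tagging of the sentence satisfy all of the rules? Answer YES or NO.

YES

Candidates per position — 1:braavrem {D,P}; 2:goigoin {D,C}; 3:braavrem {D,P}; 4:tauloup {C,D}; 5:plaazont {D}; 6:geer {D,C}; 7:niastex {C,P}; 8:goigoin {D,C}; 9:zre {D,C}; 10:gounei {D}.
One satisfying assignment: P C D C D C P D C D.
Rule-by-rule: rule 1 satisfied; rule 2 satisfied; rule 3 satisfied.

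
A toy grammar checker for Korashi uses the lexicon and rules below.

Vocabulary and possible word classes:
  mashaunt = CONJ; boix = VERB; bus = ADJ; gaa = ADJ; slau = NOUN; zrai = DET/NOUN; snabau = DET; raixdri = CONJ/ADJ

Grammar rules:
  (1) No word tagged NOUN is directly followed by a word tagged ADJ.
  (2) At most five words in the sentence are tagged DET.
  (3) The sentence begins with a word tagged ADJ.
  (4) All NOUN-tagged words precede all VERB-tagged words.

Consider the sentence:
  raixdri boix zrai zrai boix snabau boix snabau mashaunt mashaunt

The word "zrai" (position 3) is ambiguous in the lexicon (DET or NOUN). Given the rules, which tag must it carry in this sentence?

Candidates per position — 1:raixdri {CONJ,ADJ}; 2:boix {VERB}; 3:zrai {DET,NOUN}; 4:zrai {DET,NOUN}; 5:boix {VERB}; 6:snabau {DET}; 7:boix {VERB}; 8:snabau {DET}; 9:mashaunt {CONJ}; 10:mashaunt {CONJ}.
At position 1, choosing CONJ makes rule 3 impossible to satisfy; hence ADJ.
At position 3, choosing NOUN makes rule 4 impossible to satisfy; hence DET.
At position 4, choosing NOUN makes rule 4 impossible to satisfy; hence DET.
So the tagging must be: ADJ VERB DET DET VERB DET VERB DET CONJ CONJ.
Checking: rule 1 holds; rule 2 holds; rule 3 holds; rule 4 holds.

DET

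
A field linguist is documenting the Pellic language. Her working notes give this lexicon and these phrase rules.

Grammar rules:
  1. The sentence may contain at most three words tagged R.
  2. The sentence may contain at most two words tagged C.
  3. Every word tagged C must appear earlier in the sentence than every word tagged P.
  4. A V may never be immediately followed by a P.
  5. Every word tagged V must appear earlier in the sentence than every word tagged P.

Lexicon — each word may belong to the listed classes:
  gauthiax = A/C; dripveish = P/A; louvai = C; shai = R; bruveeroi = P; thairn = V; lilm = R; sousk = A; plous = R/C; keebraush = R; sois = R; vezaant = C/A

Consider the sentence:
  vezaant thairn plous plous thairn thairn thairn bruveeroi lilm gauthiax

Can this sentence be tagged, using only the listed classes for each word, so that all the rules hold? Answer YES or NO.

NO

Candidates per position — 1:vezaant {C,A}; 2:thairn {V}; 3:plous {R,C}; 4:plous {R,C}; 5:thairn {V}; 6:thairn {V}; 7:thairn {V}; 8:bruveeroi {P}; 9:lilm {R}; 10:gauthiax {A,C}.
Rule 4 cannot be satisfied by any choice of tags from the lexicon.
So there is no consistent tagging.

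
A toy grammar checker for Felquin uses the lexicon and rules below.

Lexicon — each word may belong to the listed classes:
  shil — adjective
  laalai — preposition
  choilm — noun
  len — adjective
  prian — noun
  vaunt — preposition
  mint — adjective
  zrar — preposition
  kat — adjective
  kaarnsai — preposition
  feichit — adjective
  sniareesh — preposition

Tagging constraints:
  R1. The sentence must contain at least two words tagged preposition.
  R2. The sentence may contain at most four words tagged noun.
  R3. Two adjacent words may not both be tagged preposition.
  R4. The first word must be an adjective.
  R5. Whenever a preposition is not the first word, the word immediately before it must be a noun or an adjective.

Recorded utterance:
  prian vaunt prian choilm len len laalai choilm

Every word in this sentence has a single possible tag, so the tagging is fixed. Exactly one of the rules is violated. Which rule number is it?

Fixed tagging: noun preposition noun noun adjective adjective preposition noun.
Applying the rules: R1 pass, R2 pass, R3 pass, R4 fail, R5 pass.
Only rule 4 fails.

4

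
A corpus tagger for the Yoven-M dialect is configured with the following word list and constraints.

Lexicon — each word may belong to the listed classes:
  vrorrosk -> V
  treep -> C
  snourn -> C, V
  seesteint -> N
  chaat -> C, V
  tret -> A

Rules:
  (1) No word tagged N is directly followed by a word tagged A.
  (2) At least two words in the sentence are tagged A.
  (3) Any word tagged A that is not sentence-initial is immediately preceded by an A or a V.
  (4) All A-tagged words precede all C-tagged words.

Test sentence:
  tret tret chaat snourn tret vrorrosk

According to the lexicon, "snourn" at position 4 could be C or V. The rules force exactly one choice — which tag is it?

Candidates per position — 1:tret {A}; 2:tret {A}; 3:chaat {C,V}; 4:snourn {C,V}; 5:tret {A}; 6:vrorrosk {V}.
At position 3, choosing C makes rule 4 impossible to satisfy; hence V.
At position 4, choosing C makes rule 3 impossible to satisfy; hence V.
The only consistent sequence is: A A V V A V.
Check: rule 1 satisfied; rule 2 satisfied; rule 3 satisfied; rule 4 satisfied.

V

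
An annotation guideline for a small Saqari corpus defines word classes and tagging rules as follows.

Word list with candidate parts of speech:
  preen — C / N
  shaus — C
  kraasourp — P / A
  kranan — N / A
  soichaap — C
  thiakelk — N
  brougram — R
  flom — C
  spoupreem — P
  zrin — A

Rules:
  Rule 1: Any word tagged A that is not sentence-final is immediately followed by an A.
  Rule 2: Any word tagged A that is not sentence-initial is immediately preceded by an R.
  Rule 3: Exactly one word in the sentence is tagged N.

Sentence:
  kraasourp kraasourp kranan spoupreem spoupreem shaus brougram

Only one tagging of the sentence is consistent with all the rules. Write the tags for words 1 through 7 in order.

Candidates per position — 1:kraasourp {P,A}; 2:kraasourp {P,A}; 3:kranan {N,A}; 4:spoupreem {P}; 5:spoupreem {P}; 6:shaus {C}; 7:brougram {R}.
Position 1: A is ruled out by rule 1; that leaves P.
Position 2: A is ruled out by rule 1; that leaves P.
Position 3: A is ruled out by rule 1; that leaves N.
So the tagging must be: P P N P P C R.
Rule-by-rule: rule 1 satisfied; rule 2 satisfied; rule 3 satisfied.

P P N P P C R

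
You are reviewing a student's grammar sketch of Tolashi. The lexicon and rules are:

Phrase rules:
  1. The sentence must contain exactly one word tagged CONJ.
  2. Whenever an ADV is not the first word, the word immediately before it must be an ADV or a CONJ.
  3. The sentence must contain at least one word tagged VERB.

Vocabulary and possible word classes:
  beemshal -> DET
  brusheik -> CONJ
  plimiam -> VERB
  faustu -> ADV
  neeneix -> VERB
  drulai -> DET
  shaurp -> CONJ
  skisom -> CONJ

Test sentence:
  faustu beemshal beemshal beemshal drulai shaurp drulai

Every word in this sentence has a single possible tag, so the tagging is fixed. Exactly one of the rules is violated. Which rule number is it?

3

Fixed tagging: ADV DET DET DET DET CONJ DET.
Applying the rules: R1 pass, R2 pass, R3 fail.
Only rule 3 fails.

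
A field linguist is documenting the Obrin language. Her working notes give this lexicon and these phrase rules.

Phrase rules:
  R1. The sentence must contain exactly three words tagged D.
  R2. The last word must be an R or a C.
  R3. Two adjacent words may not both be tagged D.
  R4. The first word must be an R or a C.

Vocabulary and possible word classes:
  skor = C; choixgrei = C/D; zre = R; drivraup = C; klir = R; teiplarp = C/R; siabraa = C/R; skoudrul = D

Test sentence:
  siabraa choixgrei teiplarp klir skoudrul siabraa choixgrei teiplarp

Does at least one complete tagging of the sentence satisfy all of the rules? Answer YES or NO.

Candidates per position — 1:siabraa {C,R}; 2:choixgrei {C,D}; 3:teiplarp {C,R}; 4:klir {R}; 5:skoudrul {D}; 6:siabraa {C,R}; 7:choixgrei {C,D}; 8:teiplarp {C,R}.
One satisfying assignment: R D R R D R D R.
Checking: rule 1 satisfied; rule 2 satisfied; rule 3 satisfied; rule 4 satisfied.

YES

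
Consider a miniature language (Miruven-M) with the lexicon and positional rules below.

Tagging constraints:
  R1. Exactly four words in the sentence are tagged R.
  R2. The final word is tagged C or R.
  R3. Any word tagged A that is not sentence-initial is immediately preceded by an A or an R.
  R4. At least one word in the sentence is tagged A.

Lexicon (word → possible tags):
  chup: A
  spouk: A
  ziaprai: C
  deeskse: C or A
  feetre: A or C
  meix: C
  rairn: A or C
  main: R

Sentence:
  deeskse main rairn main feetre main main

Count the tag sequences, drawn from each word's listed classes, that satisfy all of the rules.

7

Candidates per position — 1:deeskse {C,A}; 2:main {R}; 3:rairn {A,C}; 4:main {R}; 5:feetre {A,C}; 6:main {R}; 7:main {R}.
There are 8 candidate sequences in total.
Checking each against the rules leaves 7 sequences.
Count = 7.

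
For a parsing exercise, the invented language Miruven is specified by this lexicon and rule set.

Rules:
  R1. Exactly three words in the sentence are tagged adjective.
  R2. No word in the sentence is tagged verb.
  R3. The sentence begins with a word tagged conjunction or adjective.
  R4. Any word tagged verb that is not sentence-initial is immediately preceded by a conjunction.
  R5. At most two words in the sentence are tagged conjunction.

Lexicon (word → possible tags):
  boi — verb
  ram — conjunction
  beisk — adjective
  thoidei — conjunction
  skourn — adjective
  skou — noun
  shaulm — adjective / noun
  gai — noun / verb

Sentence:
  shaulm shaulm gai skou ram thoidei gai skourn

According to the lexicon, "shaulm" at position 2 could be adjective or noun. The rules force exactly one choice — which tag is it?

adjective

Candidates per position — 1:shaulm {adjective,noun}; 2:shaulm {adjective,noun}; 3:gai {noun,verb}; 4:skou {noun}; 5:ram {conjunction}; 6:thoidei {conjunction}; 7:gai {noun,verb}; 8:skourn {adjective}.
At position 1, choosing noun makes rule 1 impossible to satisfy; hence adjective.
At position 2, choosing noun makes rule 1 impossible to satisfy; hence adjective.
At position 3, choosing verb makes rule 2 impossible to satisfy; hence noun.
At position 7, choosing verb makes rule 2 impossible to satisfy; hence noun.
The only consistent sequence is: adjective adjective noun noun conjunction conjunction noun adjective.
Check: rule 1 holds; rule 2 holds; rule 3 holds; rule 4 holds; rule 5 holds.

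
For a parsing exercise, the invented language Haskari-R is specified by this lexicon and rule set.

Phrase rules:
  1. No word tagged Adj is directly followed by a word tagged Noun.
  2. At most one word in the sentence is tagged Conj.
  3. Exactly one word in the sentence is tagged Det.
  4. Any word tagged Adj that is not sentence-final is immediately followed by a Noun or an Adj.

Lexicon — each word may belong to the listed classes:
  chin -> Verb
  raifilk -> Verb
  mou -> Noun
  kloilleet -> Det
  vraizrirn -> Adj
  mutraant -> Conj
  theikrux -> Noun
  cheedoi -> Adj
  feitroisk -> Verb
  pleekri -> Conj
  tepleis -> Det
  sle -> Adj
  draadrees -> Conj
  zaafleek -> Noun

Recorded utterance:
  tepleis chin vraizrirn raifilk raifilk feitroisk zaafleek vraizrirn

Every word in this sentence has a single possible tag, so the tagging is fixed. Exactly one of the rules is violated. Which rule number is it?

Fixed tagging: Det Verb Adj Verb Verb Verb Noun Adj.
Rule check: R1 ok, R2 ok, R3 ok, R4 fails.
Only rule 4 fails.

4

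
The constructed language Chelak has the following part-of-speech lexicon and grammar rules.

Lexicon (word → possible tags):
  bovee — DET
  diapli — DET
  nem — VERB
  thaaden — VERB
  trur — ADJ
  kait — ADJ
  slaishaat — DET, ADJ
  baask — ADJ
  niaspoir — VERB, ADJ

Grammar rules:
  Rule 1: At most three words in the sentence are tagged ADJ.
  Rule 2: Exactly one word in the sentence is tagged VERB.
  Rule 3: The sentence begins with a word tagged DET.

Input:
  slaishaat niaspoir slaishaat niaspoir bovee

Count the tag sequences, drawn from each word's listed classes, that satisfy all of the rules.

Candidates per position — 1:slaishaat {DET,ADJ}; 2:niaspoir {VERB,ADJ}; 3:slaishaat {DET,ADJ}; 4:niaspoir {VERB,ADJ}; 5:bovee {DET}.
There are 16 candidate sequences in total.
The sequences that satisfy every rule: DET VERB DET ADJ DET; DET VERB ADJ ADJ DET; DET ADJ DET VERB DET; DET ADJ ADJ VERB DET.
Count = 4.

4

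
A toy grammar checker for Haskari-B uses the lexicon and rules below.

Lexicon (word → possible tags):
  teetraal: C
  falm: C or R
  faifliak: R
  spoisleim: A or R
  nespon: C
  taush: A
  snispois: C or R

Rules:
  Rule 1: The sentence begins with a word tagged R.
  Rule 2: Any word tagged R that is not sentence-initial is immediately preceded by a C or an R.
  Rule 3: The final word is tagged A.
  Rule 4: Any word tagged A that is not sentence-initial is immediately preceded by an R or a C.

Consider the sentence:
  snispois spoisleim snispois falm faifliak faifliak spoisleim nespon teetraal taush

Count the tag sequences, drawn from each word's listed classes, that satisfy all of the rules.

12

Candidates per position — 1:snispois {C,R}; 2:spoisleim {A,R}; 3:snispois {C,R}; 4:falm {C,R}; 5:faifliak {R}; 6:faifliak {R}; 7:spoisleim {A,R}; 8:nespon {C}; 9:teetraal {C}; 10:taush {A}.
There are 32 candidate sequences in total.
Checking each against the rules leaves 12 sequences.
Count = 12.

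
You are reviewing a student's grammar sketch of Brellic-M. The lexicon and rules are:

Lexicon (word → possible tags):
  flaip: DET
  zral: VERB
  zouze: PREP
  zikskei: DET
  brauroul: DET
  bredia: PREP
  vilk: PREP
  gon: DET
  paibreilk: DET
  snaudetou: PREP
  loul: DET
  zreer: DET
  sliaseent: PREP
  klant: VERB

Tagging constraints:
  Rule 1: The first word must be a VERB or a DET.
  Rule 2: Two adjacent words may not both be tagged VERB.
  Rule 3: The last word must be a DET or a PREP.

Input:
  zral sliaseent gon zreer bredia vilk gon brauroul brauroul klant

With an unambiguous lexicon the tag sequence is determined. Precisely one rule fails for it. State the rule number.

Fixed tagging: VERB PREP DET DET PREP PREP DET DET DET VERB.
Checking each rule: R1 pass, R2 pass, R3 fail.
Only rule 3 fails.

3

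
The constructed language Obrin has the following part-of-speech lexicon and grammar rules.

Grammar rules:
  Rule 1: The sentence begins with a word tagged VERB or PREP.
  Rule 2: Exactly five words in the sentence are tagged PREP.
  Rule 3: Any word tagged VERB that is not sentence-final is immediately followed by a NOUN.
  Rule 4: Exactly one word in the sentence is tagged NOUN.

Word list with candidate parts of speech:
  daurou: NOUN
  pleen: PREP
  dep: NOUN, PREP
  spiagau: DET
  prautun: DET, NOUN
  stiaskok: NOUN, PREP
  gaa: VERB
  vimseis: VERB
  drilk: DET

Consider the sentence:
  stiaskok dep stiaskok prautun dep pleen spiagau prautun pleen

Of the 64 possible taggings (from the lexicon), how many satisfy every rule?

Candidates per position — 1:stiaskok {NOUN,PREP}; 2:dep {NOUN,PREP}; 3:stiaskok {NOUN,PREP}; 4:prautun {DET,NOUN}; 5:dep {NOUN,PREP}; 6:pleen {PREP}; 7:spiagau {DET}; 8:prautun {DET,NOUN}; 9:pleen {PREP}.
There are 64 candidate sequences in total.
The sequences that satisfy every rule: PREP NOUN PREP DET PREP PREP DET DET PREP; PREP PREP NOUN DET PREP PREP DET DET PREP; PREP PREP PREP DET NOUN PREP DET DET PREP.
Count = 3.

3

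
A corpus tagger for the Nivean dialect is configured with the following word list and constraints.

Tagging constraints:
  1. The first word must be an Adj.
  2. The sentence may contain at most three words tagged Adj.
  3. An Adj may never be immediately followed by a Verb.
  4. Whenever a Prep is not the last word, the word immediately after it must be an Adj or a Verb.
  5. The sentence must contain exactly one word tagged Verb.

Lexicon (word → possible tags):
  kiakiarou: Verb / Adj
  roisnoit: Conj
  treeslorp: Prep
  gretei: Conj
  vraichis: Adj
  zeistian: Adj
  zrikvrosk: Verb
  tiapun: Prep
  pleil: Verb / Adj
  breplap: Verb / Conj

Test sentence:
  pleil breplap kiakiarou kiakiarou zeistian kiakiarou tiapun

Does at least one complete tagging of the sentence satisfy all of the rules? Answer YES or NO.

NO

Candidates per position — 1:pleil {Verb,Adj}; 2:breplap {Verb,Conj}; 3:kiakiarou {Verb,Adj}; 4:kiakiarou {Verb,Adj}; 5:zeistian {Adj}; 6:kiakiarou {Verb,Adj}; 7:tiapun {Prep}.
Every candidate sequence violates at least one rule; no consistent tagging exists.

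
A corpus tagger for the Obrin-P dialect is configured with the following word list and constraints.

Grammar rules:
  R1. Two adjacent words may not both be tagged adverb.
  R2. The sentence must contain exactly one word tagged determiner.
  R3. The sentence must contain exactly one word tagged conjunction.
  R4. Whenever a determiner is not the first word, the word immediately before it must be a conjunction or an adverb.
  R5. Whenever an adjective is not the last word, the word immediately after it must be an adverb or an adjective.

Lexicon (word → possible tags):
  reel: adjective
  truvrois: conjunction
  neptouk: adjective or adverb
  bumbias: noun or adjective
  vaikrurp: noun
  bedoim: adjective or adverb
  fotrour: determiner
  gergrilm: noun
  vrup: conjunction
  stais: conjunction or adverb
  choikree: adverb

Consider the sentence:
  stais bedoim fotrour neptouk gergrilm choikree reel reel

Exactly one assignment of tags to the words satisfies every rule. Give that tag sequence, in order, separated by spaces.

conjunction adverb determiner adverb noun adverb adjective adjective

Candidates per position — 1:stais {conjunction,adverb}; 2:bedoim {adjective,adverb}; 3:fotrour {determiner}; 4:neptouk {adjective,adverb}; 5:gergrilm {noun}; 6:choikree {adverb}; 7:reel {adjective}; 8:reel {adjective}.
Position 1: tagging it adverb would leave rule 3 unsatisfiable, so it must be conjunction.
Position 2: tagging it adjective would leave rule 4 unsatisfiable, so it must be adverb.
Position 4: tagging it adjective would leave rule 5 unsatisfiable, so it must be adverb.
That leaves exactly one tagging: conjunction adverb determiner adverb noun adverb adjective adjective.
Verifying each rule — rule 1 satisfied; rule 2 satisfied; rule 3 satisfied; rule 4 satisfied; rule 5 satisfied.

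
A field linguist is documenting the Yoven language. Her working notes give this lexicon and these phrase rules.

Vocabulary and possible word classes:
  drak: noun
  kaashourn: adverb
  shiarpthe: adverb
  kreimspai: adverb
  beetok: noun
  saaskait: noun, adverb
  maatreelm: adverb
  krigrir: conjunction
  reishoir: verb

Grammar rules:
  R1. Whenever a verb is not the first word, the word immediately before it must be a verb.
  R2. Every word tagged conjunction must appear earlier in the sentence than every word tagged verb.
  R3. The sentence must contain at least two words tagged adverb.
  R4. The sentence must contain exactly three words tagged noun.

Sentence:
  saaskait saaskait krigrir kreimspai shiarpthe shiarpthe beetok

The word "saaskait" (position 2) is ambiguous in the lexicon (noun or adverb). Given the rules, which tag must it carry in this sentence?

Candidates per position — 1:saaskait {noun,adverb}; 2:saaskait {noun,adverb}; 3:krigrir {conjunction}; 4:kreimspai {adverb}; 5:shiarpthe {adverb}; 6:shiarpthe {adverb}; 7:beetok {noun}.
Position 1: adverb is ruled out by rule 4; that leaves noun.
Position 2: adverb is ruled out by rule 4; that leaves noun.
That leaves exactly one tagging: noun noun conjunction adverb adverb adverb noun.
Check: rule 1 ok; rule 2 ok; rule 3 ok; rule 4 ok.

noun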